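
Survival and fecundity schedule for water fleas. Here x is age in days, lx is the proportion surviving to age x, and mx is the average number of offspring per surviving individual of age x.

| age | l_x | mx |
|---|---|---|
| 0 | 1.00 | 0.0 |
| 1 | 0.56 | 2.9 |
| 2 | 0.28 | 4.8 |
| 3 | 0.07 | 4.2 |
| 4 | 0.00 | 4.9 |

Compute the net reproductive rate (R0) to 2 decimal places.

lx·mx by age: 0, 1.624, 1.344, 0.294, 0
R0 = Σ lx·mx = 3.262 → 3.26

3.26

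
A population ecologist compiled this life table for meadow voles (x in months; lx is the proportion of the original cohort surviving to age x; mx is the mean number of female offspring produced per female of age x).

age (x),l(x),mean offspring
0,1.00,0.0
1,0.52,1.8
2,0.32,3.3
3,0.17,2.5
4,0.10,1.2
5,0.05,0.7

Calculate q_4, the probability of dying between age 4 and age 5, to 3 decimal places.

0.500

q_4 = (l_4 − l_5) / l_4 = (0.1 − 0.05) / 0.1
     = 0.05 / 0.1 = 0.5 → 0.500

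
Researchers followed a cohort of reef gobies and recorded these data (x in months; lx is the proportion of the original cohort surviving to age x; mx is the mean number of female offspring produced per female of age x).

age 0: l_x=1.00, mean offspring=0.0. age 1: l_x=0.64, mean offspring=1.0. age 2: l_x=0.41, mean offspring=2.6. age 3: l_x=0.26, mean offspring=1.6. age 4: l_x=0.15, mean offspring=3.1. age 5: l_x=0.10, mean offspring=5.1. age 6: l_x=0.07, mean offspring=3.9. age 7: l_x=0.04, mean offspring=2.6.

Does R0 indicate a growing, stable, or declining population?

growing

R0 = Σ lx·mx = 0 + 0.64 + 1.066 + 0.416 + 0.465 + 0.51 + 0.273 + 0.104 = 3.474
R0 > 1, so the population is growing.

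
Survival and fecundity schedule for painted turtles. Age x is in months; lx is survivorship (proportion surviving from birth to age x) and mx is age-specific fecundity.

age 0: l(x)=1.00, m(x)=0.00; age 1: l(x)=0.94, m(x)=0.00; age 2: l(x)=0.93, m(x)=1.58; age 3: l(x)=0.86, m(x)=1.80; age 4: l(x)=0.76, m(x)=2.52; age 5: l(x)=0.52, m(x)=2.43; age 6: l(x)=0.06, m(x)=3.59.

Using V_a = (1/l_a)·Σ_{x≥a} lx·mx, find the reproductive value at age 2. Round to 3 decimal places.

lx·mx for x ≥ 2: 1.4694, 1.548, 1.9152, 1.2636, 0.2154 → sum = 6.4116
V_2 = 6.4116 / l_2 = 6.4116 / 0.93 = 6.894194… → 6.894

6.894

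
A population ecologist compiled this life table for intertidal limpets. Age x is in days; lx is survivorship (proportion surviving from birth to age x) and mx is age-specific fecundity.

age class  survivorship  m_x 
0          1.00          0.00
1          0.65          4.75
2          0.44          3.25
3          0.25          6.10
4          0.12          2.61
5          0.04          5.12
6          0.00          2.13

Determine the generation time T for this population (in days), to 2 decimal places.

lx·mx: 0, 3.0875, 1.43, 1.525, 0.3132, 0.2048, 0 → R0 = 6.5605
x·lx·mx: 0, 3.0875, 2.86, 4.575, 1.2528, 1.024, 0 → Σ = 12.7993
T = 12.7993 / 6.5605 = 1.950964… → 1.95

1.95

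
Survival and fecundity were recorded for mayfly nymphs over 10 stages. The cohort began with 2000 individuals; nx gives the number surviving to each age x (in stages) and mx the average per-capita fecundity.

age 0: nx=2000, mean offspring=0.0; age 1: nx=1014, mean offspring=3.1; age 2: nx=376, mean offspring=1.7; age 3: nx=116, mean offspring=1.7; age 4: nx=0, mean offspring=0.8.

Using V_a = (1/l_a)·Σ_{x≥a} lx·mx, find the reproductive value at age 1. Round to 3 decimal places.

lx = nx/n0 = nx/2000: 1, 0.507, 0.188, 0.058, 0
lx·mx for x ≥ 1: 1.5717, 0.3196, 0.0986, 0 → sum = 1.9899
V_1 = 1.9899 / l_1 = 1.9899 / 0.507 = 3.924852… → 3.925

3.925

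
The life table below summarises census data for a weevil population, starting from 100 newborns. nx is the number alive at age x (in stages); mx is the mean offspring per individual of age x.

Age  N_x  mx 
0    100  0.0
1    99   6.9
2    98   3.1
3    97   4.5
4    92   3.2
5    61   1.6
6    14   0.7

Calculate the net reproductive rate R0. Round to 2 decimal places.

lx = nx/n0 = nx/100: 1, 0.99, 0.98, 0.97, 0.92, 0.61, 0.14
lx·mx by age: 0, 6.831, 3.038, 4.365, 2.944, 0.976, 0.098
R0 = Σ lx·mx = 18.252 → 18.25

18.25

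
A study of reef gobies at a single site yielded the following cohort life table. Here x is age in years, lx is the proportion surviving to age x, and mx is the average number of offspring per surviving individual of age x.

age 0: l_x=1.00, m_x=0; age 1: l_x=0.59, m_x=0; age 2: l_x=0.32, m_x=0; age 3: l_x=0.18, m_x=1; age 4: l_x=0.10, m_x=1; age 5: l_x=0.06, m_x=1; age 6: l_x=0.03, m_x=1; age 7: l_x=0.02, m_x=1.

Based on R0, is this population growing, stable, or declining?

declining

R0 = Σ lx·mx = 0 + 0 + 0 + 0.18 + 0.1 + 0.06 + 0.03 + 0.02 = 0.39
R0 < 1, so the population is declining.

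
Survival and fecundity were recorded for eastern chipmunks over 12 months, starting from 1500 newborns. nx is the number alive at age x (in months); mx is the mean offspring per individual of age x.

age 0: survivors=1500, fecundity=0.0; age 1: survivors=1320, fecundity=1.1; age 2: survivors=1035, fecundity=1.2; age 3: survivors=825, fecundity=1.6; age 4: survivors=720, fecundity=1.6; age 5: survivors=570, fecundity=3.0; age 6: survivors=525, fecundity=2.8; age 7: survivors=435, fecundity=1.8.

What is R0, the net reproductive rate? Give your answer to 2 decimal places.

lx = nx/n0 = nx/1500: 1, 0.88, 0.69, 0.55, 0.48, 0.38, 0.35, 0.29
lx·mx by age: 0, 0.968, 0.828, 0.88, 0.768, 1.14, 0.98, 0.522
R0 = Σ lx·mx = 6.086 → 6.09

6.09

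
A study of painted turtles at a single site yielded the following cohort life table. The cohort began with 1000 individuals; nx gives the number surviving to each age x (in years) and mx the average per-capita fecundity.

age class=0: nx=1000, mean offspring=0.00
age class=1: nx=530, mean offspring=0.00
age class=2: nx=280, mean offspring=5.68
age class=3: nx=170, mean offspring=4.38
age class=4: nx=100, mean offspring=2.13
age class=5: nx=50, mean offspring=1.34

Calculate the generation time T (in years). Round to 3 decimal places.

2.525

lx = nx/n0 = nx/1000: 1, 0.53, 0.28, 0.17, 0.1, 0.05
lx·mx: 0, 0, 1.5904, 0.7446, 0.213, 0.067 → R0 = 2.615
x·lx·mx: 0, 0, 3.1808, 2.2338, 0.852, 0.335 → Σ = 6.6016
T = 6.6016 / 2.615 = 2.524512… → 2.525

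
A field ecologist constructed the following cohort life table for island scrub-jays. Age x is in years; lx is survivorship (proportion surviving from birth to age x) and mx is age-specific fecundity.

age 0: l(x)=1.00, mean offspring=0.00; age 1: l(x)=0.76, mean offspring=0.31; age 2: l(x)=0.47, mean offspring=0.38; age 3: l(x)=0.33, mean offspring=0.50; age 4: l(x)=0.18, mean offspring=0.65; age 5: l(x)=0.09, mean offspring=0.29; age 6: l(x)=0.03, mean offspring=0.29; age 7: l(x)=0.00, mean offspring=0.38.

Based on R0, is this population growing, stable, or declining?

declining

R0 = Σ lx·mx = 0 + 0.2356 + 0.1786 + 0.165 + 0.117 + 0.0261 + 0.0087 + 0 = 0.731
R0 < 1, so the population is declining.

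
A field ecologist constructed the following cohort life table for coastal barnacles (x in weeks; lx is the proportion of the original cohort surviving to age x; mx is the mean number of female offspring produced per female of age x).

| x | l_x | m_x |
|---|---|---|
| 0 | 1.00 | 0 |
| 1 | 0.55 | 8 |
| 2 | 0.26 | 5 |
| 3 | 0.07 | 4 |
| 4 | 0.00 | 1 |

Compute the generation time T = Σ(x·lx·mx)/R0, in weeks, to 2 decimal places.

1.31

lx·mx: 0, 4.4, 1.3, 0.28, 0 → R0 = 5.98
x·lx·mx: 0, 4.4, 2.6, 0.84, 0 → Σ = 7.84
T = 7.84 / 5.98 = 1.311037… → 1.31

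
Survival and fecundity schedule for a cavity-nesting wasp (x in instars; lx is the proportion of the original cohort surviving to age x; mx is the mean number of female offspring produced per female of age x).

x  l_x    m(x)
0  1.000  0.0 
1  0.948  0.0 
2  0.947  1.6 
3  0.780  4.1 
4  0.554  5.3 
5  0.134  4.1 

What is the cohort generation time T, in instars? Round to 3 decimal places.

lx·mx: 0, 0, 1.5152, 3.198, 2.9362, 0.5494 → R0 = 8.1988
x·lx·mx: 0, 0, 3.0304, 9.594, 11.7448, 2.747 → Σ = 27.1162
T = 27.1162 / 8.1988 = 3.307338… → 3.307

3.307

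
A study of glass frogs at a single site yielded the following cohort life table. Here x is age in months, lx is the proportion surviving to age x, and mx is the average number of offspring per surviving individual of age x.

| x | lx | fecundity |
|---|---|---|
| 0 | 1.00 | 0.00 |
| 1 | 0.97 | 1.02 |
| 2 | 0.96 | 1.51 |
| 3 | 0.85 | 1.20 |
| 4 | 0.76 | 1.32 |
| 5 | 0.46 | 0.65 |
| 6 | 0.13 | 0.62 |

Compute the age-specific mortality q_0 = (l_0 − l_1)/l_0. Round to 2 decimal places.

0.03

q_0 = (l_0 − l_1) / l_0 = (1 − 0.97) / 1
     = 0.03 / 1 = 0.03 → 0.03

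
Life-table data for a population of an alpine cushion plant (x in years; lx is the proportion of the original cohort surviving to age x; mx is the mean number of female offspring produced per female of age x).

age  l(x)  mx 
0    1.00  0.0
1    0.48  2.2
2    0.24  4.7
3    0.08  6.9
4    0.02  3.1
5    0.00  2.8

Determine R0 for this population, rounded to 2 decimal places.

2.80

lx·mx by age: 0, 1.056, 1.128, 0.552, 0.062, 0
R0 = Σ lx·mx = 2.798 → 2.80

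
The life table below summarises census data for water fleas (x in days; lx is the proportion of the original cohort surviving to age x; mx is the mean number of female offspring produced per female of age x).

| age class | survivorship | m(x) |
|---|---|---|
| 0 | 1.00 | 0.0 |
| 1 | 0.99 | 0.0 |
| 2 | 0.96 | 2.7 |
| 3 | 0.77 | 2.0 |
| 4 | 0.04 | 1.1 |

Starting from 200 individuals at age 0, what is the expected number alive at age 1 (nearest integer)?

Expected survivors = N0 · l_1 = 200 × 0.99 = 198 → 198

198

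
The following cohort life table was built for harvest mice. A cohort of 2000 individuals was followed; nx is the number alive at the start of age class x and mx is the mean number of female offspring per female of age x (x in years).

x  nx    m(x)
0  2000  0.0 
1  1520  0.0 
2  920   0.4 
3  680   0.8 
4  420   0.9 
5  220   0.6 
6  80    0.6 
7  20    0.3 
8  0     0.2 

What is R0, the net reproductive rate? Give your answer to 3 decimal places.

0.738

lx = nx/n0 = nx/2000: 1, 0.76, 0.46, 0.34, 0.21, 0.11, 0.04, 0.01, 0
lx·mx by age: 0, 0, 0.184, 0.272, 0.189, 0.066, 0.024, 0.003, 0
R0 = Σ lx·mx = 0.738 → 0.738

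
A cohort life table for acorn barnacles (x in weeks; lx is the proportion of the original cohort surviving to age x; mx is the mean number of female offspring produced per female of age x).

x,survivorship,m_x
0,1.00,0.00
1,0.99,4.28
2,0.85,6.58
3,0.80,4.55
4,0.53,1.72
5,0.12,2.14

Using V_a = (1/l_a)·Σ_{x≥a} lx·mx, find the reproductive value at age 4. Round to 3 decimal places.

2.205

lx·mx for x ≥ 4: 0.9116, 0.2568 → sum = 1.1684
V_4 = 1.1684 / l_4 = 1.1684 / 0.53 = 2.204528… → 2.205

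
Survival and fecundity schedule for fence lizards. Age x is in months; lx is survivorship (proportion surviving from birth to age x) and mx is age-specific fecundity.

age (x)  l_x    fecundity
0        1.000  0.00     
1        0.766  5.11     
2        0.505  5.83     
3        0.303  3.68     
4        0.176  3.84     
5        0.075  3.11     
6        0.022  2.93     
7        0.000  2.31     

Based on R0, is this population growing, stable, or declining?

R0 = Σ lx·mx = 0 + 3.91426 + 2.94415 + 1.11504 + 0.67584 + 0.23325 + 0.06446 + 0 = 8.947
R0 > 1, so the population is growing.

growing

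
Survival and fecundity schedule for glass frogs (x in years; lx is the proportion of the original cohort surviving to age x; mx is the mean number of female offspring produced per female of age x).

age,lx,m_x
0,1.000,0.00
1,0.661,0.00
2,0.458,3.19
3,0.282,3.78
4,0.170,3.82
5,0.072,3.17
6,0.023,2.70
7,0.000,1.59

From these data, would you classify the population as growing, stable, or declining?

growing

R0 = Σ lx·mx = 0 + 0 + 1.46102 + 1.06596 + 0.6494 + 0.22824 + 0.0621 + 0 = 3.46672
R0 > 1, so the population is growing.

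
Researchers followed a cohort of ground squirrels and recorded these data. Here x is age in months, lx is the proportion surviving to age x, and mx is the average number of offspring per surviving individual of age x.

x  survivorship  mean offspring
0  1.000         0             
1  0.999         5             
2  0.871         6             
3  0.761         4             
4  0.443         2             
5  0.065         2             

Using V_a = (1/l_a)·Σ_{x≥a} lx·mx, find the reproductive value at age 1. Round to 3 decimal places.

14.295

lx·mx for x ≥ 1: 4.995, 5.226, 3.044, 0.886, 0.13 → sum = 14.281
V_1 = 14.281 / l_1 = 14.281 / 0.999 = 14.295295… → 14.295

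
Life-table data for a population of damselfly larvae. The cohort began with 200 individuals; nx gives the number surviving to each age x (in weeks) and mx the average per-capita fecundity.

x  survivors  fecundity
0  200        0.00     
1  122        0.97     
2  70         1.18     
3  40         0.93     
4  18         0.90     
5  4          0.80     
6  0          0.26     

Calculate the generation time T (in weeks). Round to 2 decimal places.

lx = nx/n0 = nx/200: 1, 0.61, 0.35, 0.2, 0.09, 0.02, 0
lx·mx: 0, 0.5917, 0.413, 0.186, 0.081, 0.016, 0 → R0 = 1.2877
x·lx·mx: 0, 0.5917, 0.826, 0.558, 0.324, 0.08, 0 → Σ = 2.3797
T = 2.3797 / 1.2877 = 1.848024… → 1.85

1.85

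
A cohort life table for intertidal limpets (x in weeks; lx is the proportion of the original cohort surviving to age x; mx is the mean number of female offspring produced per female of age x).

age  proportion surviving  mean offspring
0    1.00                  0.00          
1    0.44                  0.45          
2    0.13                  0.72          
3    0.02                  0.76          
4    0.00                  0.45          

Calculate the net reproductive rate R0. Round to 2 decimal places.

lx·mx by age: 0, 0.198, 0.0936, 0.0152, 0
R0 = Σ lx·mx = 0.3068 → 0.31

0.31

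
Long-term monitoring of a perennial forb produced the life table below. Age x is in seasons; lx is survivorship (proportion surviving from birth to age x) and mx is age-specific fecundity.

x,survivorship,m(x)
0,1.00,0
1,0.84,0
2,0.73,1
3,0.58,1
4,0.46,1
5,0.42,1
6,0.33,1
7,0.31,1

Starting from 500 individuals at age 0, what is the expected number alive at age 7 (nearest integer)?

Expected survivors = N0 · l_7 = 500 × 0.31 = 155 → 155

155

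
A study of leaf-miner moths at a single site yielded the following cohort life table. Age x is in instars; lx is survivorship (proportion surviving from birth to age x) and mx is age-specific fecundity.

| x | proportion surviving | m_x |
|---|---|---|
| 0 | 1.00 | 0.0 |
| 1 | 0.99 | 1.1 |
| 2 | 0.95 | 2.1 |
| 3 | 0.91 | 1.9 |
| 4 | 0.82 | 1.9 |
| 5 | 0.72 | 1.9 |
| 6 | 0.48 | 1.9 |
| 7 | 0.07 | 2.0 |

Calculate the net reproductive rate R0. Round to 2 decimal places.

8.79

lx·mx by age: 0, 1.089, 1.995, 1.729, 1.558, 1.368, 0.912, 0.14
R0 = Σ lx·mx = 8.791 → 8.79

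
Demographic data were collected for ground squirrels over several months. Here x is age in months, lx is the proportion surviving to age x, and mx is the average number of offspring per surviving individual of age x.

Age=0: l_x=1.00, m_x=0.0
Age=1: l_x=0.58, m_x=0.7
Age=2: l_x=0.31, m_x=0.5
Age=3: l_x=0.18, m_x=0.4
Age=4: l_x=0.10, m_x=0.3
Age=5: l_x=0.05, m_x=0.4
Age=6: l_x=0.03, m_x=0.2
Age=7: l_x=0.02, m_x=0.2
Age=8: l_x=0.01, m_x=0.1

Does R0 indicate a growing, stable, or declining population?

declining

R0 = Σ lx·mx = 0 + 0.406 + 0.155 + 0.072 + 0.03 + 0.02 + 0.006 + 0.004 + 0.001 = 0.694
R0 < 1, so the population is declining.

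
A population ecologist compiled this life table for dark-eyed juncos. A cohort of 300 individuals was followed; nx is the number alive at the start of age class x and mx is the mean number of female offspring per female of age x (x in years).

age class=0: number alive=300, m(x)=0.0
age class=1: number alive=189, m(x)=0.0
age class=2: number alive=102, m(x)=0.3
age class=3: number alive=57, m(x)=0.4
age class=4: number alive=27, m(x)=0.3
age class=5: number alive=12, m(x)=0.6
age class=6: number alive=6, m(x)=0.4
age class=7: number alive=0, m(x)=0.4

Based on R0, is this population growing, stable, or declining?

declining

lx = nx/n0 = nx/300: 1, 0.63, 0.34, 0.19, 0.09, 0.04, 0.02, 0
R0 = Σ lx·mx = 0 + 0 + 0.102 + 0.076 + 0.027 + 0.024 + 0.008 + 0 = 0.237
R0 < 1, so the population is declining.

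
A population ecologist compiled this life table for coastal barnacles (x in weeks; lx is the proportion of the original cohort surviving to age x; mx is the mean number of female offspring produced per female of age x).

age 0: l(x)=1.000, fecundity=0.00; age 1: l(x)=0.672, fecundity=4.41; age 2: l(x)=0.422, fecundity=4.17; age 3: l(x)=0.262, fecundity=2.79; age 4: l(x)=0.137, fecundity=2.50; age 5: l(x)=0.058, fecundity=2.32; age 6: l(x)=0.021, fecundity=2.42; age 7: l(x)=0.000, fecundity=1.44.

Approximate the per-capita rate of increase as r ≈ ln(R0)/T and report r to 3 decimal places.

0.971

R0 = Σ lx·mx = 0 + 2.96352 + 1.75974 + 0.73098 + 0.3425 + 0.13456 + 0.05082 + 0 = 5.98212
Σ x·lx·mx = 11.02366; T = 11.02366/5.98212 = 1.84277…
r ≈ ln(R0)/T = ln(5.98212)/1.84277… = 0.9707… → 0.971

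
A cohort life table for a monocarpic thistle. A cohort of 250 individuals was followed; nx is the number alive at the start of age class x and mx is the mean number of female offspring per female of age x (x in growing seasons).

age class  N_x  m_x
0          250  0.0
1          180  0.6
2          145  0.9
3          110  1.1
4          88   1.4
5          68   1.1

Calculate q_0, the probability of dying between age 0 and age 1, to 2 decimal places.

lx = nx/n0 = nx/250: 1, 0.72, 0.58, 0.44, 0.352, 0.272
q_0 = (l_0 − l_1) / l_0 = (1 − 0.72) / 1
     = 0.28 / 1 = 0.28 → 0.28

0.28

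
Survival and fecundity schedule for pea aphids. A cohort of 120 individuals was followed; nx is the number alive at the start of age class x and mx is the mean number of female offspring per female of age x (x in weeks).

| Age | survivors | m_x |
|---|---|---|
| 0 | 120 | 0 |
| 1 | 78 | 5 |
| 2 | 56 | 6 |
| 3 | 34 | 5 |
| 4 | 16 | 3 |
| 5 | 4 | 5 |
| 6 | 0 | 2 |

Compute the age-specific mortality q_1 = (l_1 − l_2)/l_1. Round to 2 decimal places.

0.28

lx = nx/n0 = nx/120: 1, 0.65, 0.46667…, 0.28333…, 0.13333…, 0.03333…, 0
q_1 = (l_1 − l_2) / l_1 = (0.65 − 0.466667…) / 0.65
     = 0.183333… / 0.65 = 0.282051… → 0.28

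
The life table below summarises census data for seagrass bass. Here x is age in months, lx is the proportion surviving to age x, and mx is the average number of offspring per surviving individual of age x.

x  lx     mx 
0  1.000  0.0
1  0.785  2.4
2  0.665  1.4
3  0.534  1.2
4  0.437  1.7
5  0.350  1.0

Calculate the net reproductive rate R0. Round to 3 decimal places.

4.549

lx·mx by age: 0, 1.884, 0.931, 0.6408, 0.7429, 0.35
R0 = Σ lx·mx = 4.5487 → 4.549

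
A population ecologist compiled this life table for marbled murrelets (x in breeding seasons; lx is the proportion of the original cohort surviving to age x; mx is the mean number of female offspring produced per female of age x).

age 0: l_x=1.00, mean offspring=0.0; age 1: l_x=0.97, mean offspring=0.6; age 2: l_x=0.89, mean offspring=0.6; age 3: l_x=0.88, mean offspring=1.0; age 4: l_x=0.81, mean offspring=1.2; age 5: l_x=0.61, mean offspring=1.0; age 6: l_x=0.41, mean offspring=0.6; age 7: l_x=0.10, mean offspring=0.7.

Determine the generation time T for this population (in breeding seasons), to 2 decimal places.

3.39

lx·mx: 0, 0.582, 0.534, 0.88, 0.972, 0.61, 0.246, 0.07 → R0 = 3.894
x·lx·mx: 0, 0.582, 1.068, 2.64, 3.888, 3.05, 1.476, 0.49 → Σ = 13.194
T = 13.194 / 3.894 = 3.38829… → 3.39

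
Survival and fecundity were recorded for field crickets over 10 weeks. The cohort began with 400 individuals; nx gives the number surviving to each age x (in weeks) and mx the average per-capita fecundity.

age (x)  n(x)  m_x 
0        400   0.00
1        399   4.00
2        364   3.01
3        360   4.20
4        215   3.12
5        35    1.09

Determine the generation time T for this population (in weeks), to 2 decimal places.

lx = nx/n0 = nx/400: 1, 0.9975, 0.91, 0.9, 0.5375, 0.0875
lx·mx: 0, 3.99, 2.7391, 3.78, 1.677, 0.095375 → R0 = 12.281475
x·lx·mx: 0, 3.99, 5.4782, 11.34, 6.708, 0.476875 → Σ = 27.993075
T = 27.993075 / 12.281475 = 2.279293… → 2.28

2.28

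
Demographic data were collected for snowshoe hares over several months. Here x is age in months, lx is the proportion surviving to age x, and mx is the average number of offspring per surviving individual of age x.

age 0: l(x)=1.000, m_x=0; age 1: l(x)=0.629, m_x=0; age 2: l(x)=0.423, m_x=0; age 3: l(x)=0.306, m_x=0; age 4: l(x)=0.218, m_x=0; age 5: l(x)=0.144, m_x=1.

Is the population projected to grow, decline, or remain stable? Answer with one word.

R0 = Σ lx·mx = 0 + 0 + 0 + 0 + 0 + 0.144 = 0.144
R0 < 1, so the population is declining.

declining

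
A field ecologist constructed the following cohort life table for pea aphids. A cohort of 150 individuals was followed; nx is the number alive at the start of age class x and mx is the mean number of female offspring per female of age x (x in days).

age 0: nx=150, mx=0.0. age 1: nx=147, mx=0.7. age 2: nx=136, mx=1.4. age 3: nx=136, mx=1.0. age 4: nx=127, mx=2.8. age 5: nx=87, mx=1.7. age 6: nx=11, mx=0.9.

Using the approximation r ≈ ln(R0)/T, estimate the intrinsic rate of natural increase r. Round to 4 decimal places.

0.5566

lx = nx/n0 = nx/150: 1, 0.98, 0.90667…, 0.90667…, 0.84667…, 0.58, 0.07333…
R0 = Σ lx·mx = 0 + 0.686 + 1.26933… + 0.90667… + 2.37067… + 0.986 + 0.066… = 6.284667…
Σ x·lx·mx = 20.753333…; T = 20.753333…/6.284667… = 3.30222…
r ≈ ln(R0)/T = ln(6.284667…)/3.30222… = 0.55663… → 0.5566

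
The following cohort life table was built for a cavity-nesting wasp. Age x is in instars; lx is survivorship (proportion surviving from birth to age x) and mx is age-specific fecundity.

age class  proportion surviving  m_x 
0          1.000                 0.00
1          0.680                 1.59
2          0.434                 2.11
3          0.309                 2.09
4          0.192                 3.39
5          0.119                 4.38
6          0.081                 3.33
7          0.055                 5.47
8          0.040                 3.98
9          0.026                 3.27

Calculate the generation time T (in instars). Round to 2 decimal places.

3.42

lx·mx: 0, 1.0812, 0.91574, 0.64581, 0.65088, 0.52122, 0.26973, 0.30085, 0.1592, 0.08502 → R0 = 4.62965
x·lx·mx: 0, 1.0812, 1.83148, 1.93743, 2.60352, 2.6061, 1.61838, 2.10595, 1.2736, 0.76518 → Σ = 15.82284
T = 15.82284 / 4.62965 = 3.417718… → 3.42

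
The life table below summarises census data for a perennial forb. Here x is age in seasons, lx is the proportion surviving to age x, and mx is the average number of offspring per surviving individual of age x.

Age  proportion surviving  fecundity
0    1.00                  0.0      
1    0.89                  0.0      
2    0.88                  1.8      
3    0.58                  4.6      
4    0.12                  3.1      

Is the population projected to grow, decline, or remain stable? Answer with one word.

growing

R0 = Σ lx·mx = 0 + 0 + 1.584 + 2.668 + 0.372 = 4.624
R0 > 1, so the population is growing.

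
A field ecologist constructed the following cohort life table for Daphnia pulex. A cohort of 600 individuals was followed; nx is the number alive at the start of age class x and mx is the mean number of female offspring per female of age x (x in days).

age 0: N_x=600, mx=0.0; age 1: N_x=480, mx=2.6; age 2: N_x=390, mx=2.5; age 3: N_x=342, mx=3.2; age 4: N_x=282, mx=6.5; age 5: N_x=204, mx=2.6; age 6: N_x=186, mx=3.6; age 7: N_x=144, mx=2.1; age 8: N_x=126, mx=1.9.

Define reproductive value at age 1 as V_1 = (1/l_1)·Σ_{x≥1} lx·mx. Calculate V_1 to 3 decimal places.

14.359

lx = nx/n0 = nx/600: 1, 0.8, 0.65, 0.57, 0.47, 0.34, 0.31, 0.24, 0.21
lx·mx for x ≥ 1: 2.08, 1.625, 1.824, 3.055, 0.884, 1.116, 0.504, 0.399 → sum = 11.487
V_1 = 11.487 / l_1 = 11.487 / 0.8 = 14.35875 → 14.359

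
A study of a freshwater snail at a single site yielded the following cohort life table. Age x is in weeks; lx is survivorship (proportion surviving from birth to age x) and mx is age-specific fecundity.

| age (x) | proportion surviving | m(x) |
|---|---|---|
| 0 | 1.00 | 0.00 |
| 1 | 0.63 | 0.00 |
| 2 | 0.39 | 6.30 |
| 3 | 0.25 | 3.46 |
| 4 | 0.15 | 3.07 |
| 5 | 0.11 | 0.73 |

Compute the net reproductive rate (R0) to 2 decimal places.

lx·mx by age: 0, 0, 2.457, 0.865, 0.4605, 0.0803
R0 = Σ lx·mx = 3.8628 → 3.86

3.86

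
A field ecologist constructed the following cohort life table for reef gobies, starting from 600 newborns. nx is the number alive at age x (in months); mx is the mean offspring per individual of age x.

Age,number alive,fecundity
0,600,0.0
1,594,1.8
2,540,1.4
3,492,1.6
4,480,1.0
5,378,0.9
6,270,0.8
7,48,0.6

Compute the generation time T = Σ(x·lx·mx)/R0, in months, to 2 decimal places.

2.74

lx = nx/n0 = nx/600: 1, 0.99, 0.9, 0.82, 0.8, 0.63, 0.45, 0.08
lx·mx: 0, 1.782, 1.26, 1.312, 0.8, 0.567, 0.36, 0.048 → R0 = 6.129
x·lx·mx: 0, 1.782, 2.52, 3.936, 3.2, 2.835, 2.16, 0.336 → Σ = 16.769
T = 16.769 / 6.129 = 2.736009… → 2.74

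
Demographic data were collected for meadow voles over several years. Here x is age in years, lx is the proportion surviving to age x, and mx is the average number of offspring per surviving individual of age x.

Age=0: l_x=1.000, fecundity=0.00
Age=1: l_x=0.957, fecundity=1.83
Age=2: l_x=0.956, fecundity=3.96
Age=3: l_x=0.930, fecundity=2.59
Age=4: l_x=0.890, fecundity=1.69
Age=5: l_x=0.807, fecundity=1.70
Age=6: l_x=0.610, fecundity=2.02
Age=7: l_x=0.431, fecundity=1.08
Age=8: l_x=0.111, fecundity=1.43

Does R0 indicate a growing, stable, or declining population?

growing

R0 = Σ lx·mx = 0 + 1.75131 + 3.78576 + 2.4087 + 1.5041 + 1.3719 + 1.2322 + 0.46548 + 0.15873 = 12.67818
R0 > 1, so the population is growing.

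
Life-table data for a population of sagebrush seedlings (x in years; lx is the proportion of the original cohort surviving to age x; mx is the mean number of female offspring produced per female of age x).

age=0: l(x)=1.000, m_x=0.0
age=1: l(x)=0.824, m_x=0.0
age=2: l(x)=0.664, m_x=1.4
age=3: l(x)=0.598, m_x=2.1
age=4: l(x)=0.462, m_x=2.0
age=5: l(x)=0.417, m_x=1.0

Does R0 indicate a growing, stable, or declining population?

R0 = Σ lx·mx = 0 + 0 + 0.9296 + 1.2558 + 0.924 + 0.417 = 3.5264
R0 > 1, so the population is growing.

growing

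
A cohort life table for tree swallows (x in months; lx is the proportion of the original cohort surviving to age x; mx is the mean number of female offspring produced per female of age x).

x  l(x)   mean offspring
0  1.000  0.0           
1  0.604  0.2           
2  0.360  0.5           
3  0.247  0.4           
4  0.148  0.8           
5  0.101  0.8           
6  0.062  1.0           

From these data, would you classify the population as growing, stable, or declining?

declining

R0 = Σ lx·mx = 0 + 0.1208 + 0.18 + 0.0988 + 0.1184 + 0.0808 + 0.062 = 0.6608
R0 < 1, so the population is declining.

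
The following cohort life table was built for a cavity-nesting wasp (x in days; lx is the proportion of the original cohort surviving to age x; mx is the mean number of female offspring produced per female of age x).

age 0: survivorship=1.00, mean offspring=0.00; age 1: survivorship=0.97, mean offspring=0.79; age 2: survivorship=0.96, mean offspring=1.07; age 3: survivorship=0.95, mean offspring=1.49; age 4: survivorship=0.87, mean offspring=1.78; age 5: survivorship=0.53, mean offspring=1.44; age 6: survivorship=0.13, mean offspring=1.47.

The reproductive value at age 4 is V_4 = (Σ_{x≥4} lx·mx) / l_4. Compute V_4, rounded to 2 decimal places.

2.88

lx·mx for x ≥ 4: 1.5486, 0.7632, 0.1911 → sum = 2.5029
V_4 = 2.5029 / l_4 = 2.5029 / 0.87 = 2.876897… → 2.88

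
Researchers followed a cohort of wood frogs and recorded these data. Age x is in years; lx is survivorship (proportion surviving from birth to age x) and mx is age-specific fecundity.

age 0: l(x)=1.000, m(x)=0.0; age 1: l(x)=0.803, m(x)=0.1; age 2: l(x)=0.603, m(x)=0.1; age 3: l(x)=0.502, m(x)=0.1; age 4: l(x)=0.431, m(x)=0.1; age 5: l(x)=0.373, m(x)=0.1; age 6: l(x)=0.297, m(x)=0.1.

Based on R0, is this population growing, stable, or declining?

R0 = Σ lx·mx = 0 + 0.0803 + 0.0603 + 0.0502 + 0.0431 + 0.0373 + 0.0297 = 0.3009
R0 < 1, so the population is declining.

declining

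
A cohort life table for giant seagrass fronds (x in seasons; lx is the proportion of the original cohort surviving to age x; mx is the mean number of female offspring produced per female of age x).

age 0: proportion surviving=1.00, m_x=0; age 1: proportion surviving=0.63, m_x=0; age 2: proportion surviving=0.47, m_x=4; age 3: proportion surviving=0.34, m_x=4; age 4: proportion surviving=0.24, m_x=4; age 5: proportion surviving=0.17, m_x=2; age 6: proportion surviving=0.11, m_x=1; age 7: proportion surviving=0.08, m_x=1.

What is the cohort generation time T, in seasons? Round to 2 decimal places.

lx·mx: 0, 0, 1.88, 1.36, 0.96, 0.34, 0.11, 0.08 → R0 = 4.73
x·lx·mx: 0, 0, 3.76, 4.08, 3.84, 1.7, 0.66, 0.56 → Σ = 14.6
T = 14.6 / 4.73 = 3.086681… → 3.09

3.09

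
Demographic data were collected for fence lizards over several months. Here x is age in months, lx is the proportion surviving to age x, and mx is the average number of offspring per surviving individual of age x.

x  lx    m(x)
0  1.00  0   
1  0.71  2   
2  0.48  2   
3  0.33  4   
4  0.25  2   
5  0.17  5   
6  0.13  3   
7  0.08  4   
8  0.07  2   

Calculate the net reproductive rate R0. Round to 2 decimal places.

lx·mx by age: 0, 1.42, 0.96, 1.32, 0.5, 0.85, 0.39, 0.32, 0.14
R0 = Σ lx·mx = 5.9 → 5.90

5.90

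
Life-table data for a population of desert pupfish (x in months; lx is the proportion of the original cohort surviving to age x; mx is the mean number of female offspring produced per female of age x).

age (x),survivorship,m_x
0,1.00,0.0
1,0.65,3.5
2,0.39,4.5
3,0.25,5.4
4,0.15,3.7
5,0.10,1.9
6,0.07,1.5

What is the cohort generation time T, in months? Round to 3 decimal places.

lx·mx: 0, 2.275, 1.755, 1.35, 0.555, 0.19, 0.105 → R0 = 6.23
x·lx·mx: 0, 2.275, 3.51, 4.05, 2.22, 0.95, 0.63 → Σ = 13.635
T = 13.635 / 6.23 = 2.188604… → 2.189

2.189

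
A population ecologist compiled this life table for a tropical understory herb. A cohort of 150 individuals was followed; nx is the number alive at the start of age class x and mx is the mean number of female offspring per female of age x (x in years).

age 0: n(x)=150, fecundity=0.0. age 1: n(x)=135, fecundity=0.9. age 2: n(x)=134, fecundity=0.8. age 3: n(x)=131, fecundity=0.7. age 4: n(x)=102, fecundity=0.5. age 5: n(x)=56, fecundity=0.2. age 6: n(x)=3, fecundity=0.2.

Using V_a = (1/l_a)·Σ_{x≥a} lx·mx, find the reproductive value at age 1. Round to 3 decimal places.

2.839

lx = nx/n0 = nx/150: 1, 0.9, 0.89333…, 0.87333…, 0.68, 0.37333…, 0.02
lx·mx for x ≥ 1: 0.81, 0.714667…, 0.611333…, 0.34, 0.074667…, 0.004 → sum = 2.554667…
V_1 = 2.554667… / l_1 = 2.554667… / 0.9 = 2.838519… → 2.839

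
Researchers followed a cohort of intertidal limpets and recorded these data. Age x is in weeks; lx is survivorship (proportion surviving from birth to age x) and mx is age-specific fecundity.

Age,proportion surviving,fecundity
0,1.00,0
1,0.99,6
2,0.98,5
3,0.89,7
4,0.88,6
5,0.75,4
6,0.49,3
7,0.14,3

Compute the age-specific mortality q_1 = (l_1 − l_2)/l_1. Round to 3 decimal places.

0.010

q_1 = (l_1 − l_2) / l_1 = (0.99 − 0.98) / 0.99
     = 0.01 / 0.99 = 0.010101… → 0.010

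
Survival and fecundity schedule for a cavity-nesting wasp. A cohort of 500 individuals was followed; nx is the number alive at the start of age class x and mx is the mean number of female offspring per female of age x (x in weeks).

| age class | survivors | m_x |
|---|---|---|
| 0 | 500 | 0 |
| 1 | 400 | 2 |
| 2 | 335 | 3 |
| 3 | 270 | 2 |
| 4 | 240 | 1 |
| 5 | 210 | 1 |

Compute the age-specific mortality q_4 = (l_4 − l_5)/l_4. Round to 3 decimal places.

lx = nx/n0 = nx/500: 1, 0.8, 0.67, 0.54, 0.48, 0.42
q_4 = (l_4 − l_5) / l_4 = (0.48 − 0.42) / 0.48
     = 0.06 / 0.48 = 0.125 → 0.125

0.125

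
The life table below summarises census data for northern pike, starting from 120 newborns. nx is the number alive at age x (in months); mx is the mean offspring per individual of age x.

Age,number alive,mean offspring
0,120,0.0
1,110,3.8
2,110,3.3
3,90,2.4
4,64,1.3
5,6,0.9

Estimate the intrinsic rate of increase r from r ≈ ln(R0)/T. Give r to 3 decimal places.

lx = nx/n0 = nx/120: 1, 0.91667…, 0.91667…, 0.75, 0.53333…, 0.05
R0 = Σ lx·mx = 0 + 3.48333… + 3.025… + 1.8 + 0.69333… + 0.045 = 9.046667…
Σ x·lx·mx = 17.931667…; T = 17.931667…/9.046667… = 1.98213…
r ≈ ln(R0)/T = ln(9.046667…)/1.98213… = 1.11113… → 1.111

1.111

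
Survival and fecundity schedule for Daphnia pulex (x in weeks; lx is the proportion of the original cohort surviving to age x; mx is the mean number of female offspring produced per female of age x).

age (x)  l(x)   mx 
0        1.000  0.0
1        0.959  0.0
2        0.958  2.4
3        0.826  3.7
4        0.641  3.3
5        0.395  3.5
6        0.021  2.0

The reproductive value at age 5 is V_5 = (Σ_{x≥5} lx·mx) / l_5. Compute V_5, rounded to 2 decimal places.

lx·mx for x ≥ 5: 1.3825, 0.042 → sum = 1.4245
V_5 = 1.4245 / l_5 = 1.4245 / 0.395 = 3.606329… → 3.61

3.61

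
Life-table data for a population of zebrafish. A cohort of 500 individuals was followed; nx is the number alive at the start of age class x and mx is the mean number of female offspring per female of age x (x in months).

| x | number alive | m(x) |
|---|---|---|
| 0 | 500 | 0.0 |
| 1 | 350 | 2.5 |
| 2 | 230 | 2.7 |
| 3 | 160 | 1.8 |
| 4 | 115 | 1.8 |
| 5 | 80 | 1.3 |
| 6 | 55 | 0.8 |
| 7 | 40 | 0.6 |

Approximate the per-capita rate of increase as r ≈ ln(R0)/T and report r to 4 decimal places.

0.6654

lx = nx/n0 = nx/500: 1, 0.7, 0.46, 0.32, 0.23, 0.16, 0.11, 0.08
R0 = Σ lx·mx = 0 + 1.75 + 1.242 + 0.576 + 0.414 + 0.208 + 0.088 + 0.048 = 4.326
Σ x·lx·mx = 9.522; T = 9.522/4.326 = 2.20111…
r ≈ ln(R0)/T = ln(4.326)/2.20111… = 0.665411… → 0.6654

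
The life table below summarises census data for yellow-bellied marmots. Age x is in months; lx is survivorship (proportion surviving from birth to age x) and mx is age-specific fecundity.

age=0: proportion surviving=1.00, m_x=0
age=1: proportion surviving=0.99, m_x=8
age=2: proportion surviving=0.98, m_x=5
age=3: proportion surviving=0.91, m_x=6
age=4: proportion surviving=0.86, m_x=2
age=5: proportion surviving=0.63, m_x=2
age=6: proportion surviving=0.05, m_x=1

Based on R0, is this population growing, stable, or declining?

growing

R0 = Σ lx·mx = 0 + 7.92 + 4.9 + 5.46 + 1.72 + 1.26 + 0.05 = 21.31
R0 > 1, so the population is growing.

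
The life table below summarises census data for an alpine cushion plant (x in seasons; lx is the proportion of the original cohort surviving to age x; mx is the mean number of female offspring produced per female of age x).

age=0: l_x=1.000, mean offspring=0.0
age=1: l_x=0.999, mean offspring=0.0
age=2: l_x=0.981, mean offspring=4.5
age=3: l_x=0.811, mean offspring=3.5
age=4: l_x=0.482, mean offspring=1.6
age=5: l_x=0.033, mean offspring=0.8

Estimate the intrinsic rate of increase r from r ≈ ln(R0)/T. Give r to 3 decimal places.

0.817

R0 = Σ lx·mx = 0 + 0 + 4.4145 + 2.8385 + 0.7712 + 0.0264 = 8.0506
Σ x·lx·mx = 20.5613; T = 20.5613/8.0506 = 2.55401…
r ≈ ln(R0)/T = ln(8.0506)/2.55401… = 0.81666… → 0.817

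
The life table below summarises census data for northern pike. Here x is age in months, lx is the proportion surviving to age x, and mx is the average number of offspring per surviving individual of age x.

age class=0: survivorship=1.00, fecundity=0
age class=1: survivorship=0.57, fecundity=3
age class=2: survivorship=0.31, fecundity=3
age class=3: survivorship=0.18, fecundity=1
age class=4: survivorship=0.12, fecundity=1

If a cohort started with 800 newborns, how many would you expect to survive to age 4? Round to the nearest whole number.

Expected survivors = N0 · l_4 = 800 × 0.12 = 96 → 96

96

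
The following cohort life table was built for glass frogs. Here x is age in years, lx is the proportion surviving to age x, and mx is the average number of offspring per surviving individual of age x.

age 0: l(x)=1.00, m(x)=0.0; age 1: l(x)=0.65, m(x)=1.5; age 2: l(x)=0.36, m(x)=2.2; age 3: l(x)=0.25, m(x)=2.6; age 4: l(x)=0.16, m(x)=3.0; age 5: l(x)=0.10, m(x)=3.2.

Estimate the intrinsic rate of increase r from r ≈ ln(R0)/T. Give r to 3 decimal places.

0.468

R0 = Σ lx·mx = 0 + 0.975 + 0.792 + 0.65 + 0.48 + 0.32 = 3.217
Σ x·lx·mx = 8.029; T = 8.029/3.217 = 2.4958…
r ≈ ln(R0)/T = ln(3.217)/2.4958… = 0.46817… → 0.468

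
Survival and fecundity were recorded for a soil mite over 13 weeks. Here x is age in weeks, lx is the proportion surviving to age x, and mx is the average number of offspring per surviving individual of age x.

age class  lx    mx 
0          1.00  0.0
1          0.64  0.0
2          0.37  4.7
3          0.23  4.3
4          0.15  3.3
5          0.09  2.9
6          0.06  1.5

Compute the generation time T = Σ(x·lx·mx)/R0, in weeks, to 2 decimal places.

2.87

lx·mx: 0, 0, 1.739, 0.989, 0.495, 0.261, 0.09 → R0 = 3.574
x·lx·mx: 0, 0, 3.478, 2.967, 1.98, 1.305, 0.54 → Σ = 10.27
T = 10.27 / 3.574 = 2.873531… → 2.87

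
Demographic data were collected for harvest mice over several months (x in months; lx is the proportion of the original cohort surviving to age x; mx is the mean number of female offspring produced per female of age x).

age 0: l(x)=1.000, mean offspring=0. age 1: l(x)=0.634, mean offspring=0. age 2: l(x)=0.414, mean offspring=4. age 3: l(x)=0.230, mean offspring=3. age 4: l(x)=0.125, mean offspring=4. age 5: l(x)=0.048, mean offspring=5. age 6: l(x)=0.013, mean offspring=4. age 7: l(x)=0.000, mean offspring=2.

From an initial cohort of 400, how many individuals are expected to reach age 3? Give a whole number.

Expected survivors = N0 · l_3 = 400 × 0.230 = 92 → 92

92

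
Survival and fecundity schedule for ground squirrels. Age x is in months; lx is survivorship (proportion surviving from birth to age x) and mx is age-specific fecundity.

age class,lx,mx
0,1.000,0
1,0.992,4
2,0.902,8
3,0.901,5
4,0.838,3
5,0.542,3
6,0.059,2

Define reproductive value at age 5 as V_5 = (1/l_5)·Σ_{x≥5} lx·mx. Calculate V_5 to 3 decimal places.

3.218

lx·mx for x ≥ 5: 1.626, 0.118 → sum = 1.744
V_5 = 1.744 / l_5 = 1.744 / 0.542 = 3.217712… → 3.218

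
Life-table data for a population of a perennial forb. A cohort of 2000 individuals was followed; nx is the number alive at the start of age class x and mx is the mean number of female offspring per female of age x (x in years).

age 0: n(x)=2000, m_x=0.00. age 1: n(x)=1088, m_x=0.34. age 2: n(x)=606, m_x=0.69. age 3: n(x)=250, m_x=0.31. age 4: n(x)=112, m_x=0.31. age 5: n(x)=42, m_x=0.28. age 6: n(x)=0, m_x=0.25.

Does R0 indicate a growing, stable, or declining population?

lx = nx/n0 = nx/2000: 1, 0.544, 0.303, 0.125, 0.056, 0.021, 0
R0 = Σ lx·mx = 0 + 0.18496 + 0.20907 + 0.03875 + 0.01736 + 0.00588 + 0 = 0.45602
R0 < 1, so the population is declining.

declining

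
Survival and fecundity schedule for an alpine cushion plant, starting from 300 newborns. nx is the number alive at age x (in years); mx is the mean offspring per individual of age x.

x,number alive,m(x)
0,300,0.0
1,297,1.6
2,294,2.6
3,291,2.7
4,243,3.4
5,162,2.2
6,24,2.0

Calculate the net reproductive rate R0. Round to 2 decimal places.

lx = nx/n0 = nx/300: 1, 0.99, 0.98, 0.97, 0.81, 0.54, 0.08
lx·mx by age: 0, 1.584, 2.548, 2.619, 2.754, 1.188, 0.16
R0 = Σ lx·mx = 10.853 → 10.85

10.85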